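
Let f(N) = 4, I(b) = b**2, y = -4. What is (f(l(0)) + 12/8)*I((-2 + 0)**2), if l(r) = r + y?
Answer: 88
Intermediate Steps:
l(r) = -4 + r (l(r) = r - 4 = -4 + r)
(f(l(0)) + 12/8)*I((-2 + 0)**2) = (4 + 12/8)*((-2 + 0)**2)**2 = (4 + 12*(1/8))*((-2)**2)**2 = (4 + 3/2)*4**2 = (11/2)*16 = 88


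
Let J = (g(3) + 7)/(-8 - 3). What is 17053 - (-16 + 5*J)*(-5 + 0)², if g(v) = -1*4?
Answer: 192358/11 ≈ 17487.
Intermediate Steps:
g(v) = -4
J = -3/11 (J = (-4 + 7)/(-8 - 3) = 3/(-11) = 3*(-1/11) = -3/11 ≈ -0.27273)
17053 - (-16 + 5*J)*(-5 + 0)² = 17053 - (-16 + 5*(-3/11))*(-5 + 0)² = 17053 - (-16 - 15/11)*(-5)² = 17053 - (-191)*25/11 = 17053 - 1*(-4775/11) = 17053 + 4775/11 = 192358/11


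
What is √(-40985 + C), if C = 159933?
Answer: 2*√29737 ≈ 344.89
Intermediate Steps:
√(-40985 + C) = √(-40985 + 159933) = √118948 = 2*√29737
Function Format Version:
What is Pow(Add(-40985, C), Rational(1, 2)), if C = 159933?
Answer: Mul(2, Pow(29737, Rational(1, 2))) ≈ 344.89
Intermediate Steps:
Pow(Add(-40985, C), Rational(1, 2)) = Pow(Add(-40985, 159933), Rational(1, 2)) = Pow(118948, Rational(1, 2)) = Mul(2, Pow(29737, Rational(1, 2)))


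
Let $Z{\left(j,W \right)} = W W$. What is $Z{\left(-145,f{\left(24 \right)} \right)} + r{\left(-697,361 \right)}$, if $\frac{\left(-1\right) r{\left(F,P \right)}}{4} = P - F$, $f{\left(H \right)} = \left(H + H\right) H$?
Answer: $1322872$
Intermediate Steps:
$f{\left(H \right)} = 2 H^{2}$ ($f{\left(H \right)} = 2 H H = 2 H^{2}$)
$r{\left(F,P \right)} = - 4 P + 4 F$ ($r{\left(F,P \right)} = - 4 \left(P - F\right) = - 4 P + 4 F$)
$Z{\left(j,W \right)} = W^{2}$
$Z{\left(-145,f{\left(24 \right)} \right)} + r{\left(-697,361 \right)} = \left(2 \cdot 24^{2}\right)^{2} + \left(\left(-4\right) 361 + 4 \left(-697\right)\right) = \left(2 \cdot 576\right)^{2} - 4232 = 1152^{2} - 4232 = 1327104 - 4232 = 1322872$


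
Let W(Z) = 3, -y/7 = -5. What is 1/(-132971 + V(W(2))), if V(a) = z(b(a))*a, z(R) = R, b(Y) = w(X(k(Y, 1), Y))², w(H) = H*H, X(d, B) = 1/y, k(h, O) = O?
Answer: -1500625/199539606872 ≈ -7.5204e-6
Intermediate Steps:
y = 35 (y = -7*(-5) = 35)
X(d, B) = 1/35
w(H) = H²
b(Y) = 1/1500625 (b(Y) = ((1/35)²)² = (1/1225)² = 1/1500625)
V(a) = a/1500625
1/(-132971 + V(W(2))) = 1/(-132971 + (1/1500625)*3) = 1/(-132971 + 3/1500625) = 1/(-199539606872/1500625) = -1500625/199539606872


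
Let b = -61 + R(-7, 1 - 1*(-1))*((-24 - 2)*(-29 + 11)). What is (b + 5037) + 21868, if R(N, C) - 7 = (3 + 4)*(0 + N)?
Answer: 7188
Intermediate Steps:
R(N, C) = 7 + 7*N (R(N, C) = 7 + (3 + 4)*(0 + N) = 7 + 7*N)
b = -19717 (b = -61 + (7 + 7*(-7))*((-24 - 2)*(-29 + 11)) = -61 + (7 - 49)*(-26*(-18)) = -61 - 42*468 = -61 - 19656 = -19717)
(b + 5037) + 21868 = (-19717 + 5037) + 21868 = -14680 + 21868 = 7188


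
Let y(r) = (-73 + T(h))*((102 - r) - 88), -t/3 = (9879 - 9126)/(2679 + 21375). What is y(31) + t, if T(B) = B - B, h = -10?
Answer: 9949585/8018 ≈ 1240.9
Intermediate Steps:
T(B) = 0
t = -753/8018 (t = -3*(9879 - 9126)/(2679 + 21375) = -2259/24054 = -3*251/8018 = -753/8018 ≈ -0.093914)
y(r) = -1022 + 73*r (y(r) = (-73 + 0)*((102 - r) - 88) = -73*(14 - r) = -1022 + 73*r)
y(31) + t = (-1022 + 73*31) - 753/8018 = (-1022 + 2263) - 753/8018 = 1241 - 753/8018 = 9949585/8018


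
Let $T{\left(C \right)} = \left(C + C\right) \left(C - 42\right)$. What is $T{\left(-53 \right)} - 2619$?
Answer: $7451$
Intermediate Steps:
$T{\left(C \right)} = 2 C \left(-42 + C\right)$
$T{\left(-53 \right)} - 2619 = 2 \left(-53\right) \left(-42 - 53\right) - 2619 = 2 \left(-53\right) \left(-95\right) - 2619 = 10070 - 2619 = 7451$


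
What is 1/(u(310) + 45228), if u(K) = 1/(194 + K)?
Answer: 504/22794913 ≈ 2.2110e-5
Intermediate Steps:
1/(u(310) + 45228) = 1/(1/(194 + 310) + 45228) = 1/(1/504 + 45228) = 1/(22794913/504) = 504/22794913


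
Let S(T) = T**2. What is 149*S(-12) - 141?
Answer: 21315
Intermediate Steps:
149*S(-12) - 141 = 149*(-12)**2 - 141 = 149*144 - 141 = 21456 - 141 = 21315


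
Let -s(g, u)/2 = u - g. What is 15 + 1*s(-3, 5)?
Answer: -1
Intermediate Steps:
s(g, u) = -2*u + 2*g (s(g, u) = -2*(u - g) = -2*u + 2*g)
15 + 1*s(-3, 5) = 15 + 1*(-2*5 + 2*(-3)) = 15 + 1*(-10 - 6) = 15 + 1*(-16) = 15 - 16 = -1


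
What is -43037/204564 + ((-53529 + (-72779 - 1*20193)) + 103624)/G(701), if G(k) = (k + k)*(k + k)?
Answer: -11670598747/50261477082 ≈ -0.23220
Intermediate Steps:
G(k) = 4*k**2 (G(k) = (2*k)*(2*k) = 4*k**2)
-43037/204564 + ((-53529 + (-72779 - 1*20193)) + 103624)/G(701) = -43037/204564 + ((-53529 + (-72779 - 1*20193)) + 103624)/((4*701**2)) = -43037*1/204564 + ((-53529 + (-72779 - 20193)) + 103624)/((4*491401)) = -43037/204564 + ((-53529 - 92972) + 103624)/1965604 = -43037/204564 + (-146501 + 103624)*(1/1965604) = -43037/204564 - 42877*1/1965604 = -43037/204564 - 42877/1965604 = -11670598747/50261477082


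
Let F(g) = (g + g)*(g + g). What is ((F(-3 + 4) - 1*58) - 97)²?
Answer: 22801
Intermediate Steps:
F(g) = 4*g² (F(g) = (2*g)*(2*g) = 4*g²)
((F(-3 + 4) - 1*58) - 97)² = ((4*(-3 + 4)² - 1*58) - 97)² = ((4*1² - 58) - 97)² = ((4*1 - 58) - 97)² = ((4 - 58) - 97)² = (-54 - 97)² = (-151)² = 22801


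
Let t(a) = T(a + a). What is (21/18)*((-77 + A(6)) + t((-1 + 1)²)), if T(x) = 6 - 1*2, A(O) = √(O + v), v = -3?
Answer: -511/6 + 7*√3/6 ≈ -83.146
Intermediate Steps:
A(O) = √(-3 + O) (A(O) = √(O - 3) = √(-3 + O))
T(x) = 4 (T(x) = 6 - 2 = 4)
t(a) = 4
(21/18)*((-77 + A(6)) + t((-1 + 1)²)) = (21/18)*((-77 + √(-3 + 6)) + 4) = (21*(1/18))*((-77 + √3) + 4) = 7*(-73 + √3)/6 = -511/6 + 7*√3/6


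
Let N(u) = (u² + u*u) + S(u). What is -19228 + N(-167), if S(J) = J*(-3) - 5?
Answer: 37046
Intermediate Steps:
S(J) = -5 - 3*J (S(J) = -3*J - 5 = -5 - 3*J)
N(u) = -5 - 3*u + 2*u² (N(u) = (u² + u*u) + (-5 - 3*u) = (u² + u²) + (-5 - 3*u) = 2*u² + (-5 - 3*u) = -5 - 3*u + 2*u²)
-19228 + N(-167) = -19228 + (-5 - 3*(-167) + 2*(-167)²) = -19228 + (-5 + 501 + 2*27889) = -19228 + (-5 + 501 + 55778) = -19228 + 56274 = 37046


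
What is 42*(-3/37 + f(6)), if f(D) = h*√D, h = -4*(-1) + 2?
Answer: -126/37 + 252*√6 ≈ 613.87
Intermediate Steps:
h = 6 (h = 4 + 2 = 6)
f(D) = 6*√D
42*(-3/37 + f(6)) = 42*(-3/37 + 6*√6) = -126/37 + 252*√6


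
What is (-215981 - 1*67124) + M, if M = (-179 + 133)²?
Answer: -280989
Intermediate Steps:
M = 2116 (M = (-46)² = 2116)
(-215981 - 1*67124) + M = (-215981 - 1*67124) + 2116 = (-215981 - 67124) + 2116 = -283105 + 2116 = -280989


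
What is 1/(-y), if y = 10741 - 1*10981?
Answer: 1/240 ≈ 0.0041667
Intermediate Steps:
y = -240 (y = 10741 - 10981 = -240)
1/(-y) = 1/(-1*(-240)) = 1/240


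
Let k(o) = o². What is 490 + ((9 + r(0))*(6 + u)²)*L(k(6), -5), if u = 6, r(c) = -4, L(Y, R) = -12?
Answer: -8150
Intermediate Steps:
490 + ((9 + r(0))*(6 + u)²)*L(k(6), -5) = 490 + ((9 - 4)*(6 + 6)²)*(-12) = 490 + (5*12²)*(-12) = 490 + (5*144)*(-12) = 490 + 720*(-12) = 490 - 8640 = -8150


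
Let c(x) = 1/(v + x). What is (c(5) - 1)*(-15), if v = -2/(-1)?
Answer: 90/7 ≈ 12.857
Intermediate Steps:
v = 2 (v = -2*(-1) = 2)
c(x) = 1/(2 + x)
(c(5) - 1)*(-15) = (1/(2 + 5) - 1)*(-15) = (1/7 - 1)*(-15) = (⅐ - 1)*(-15) = -6/7*(-15) = 90/7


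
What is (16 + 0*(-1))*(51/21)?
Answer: 272/7 ≈ 38.857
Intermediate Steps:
(16 + 0*(-1))*(51/21) = (16 + 0)*(51*(1/21)) = 16*(17/7) = 272/7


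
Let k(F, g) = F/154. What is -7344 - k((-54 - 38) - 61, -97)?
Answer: -1130823/154 ≈ -7343.0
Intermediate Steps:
k(F, g) = F/154 (k(F, g) = F*(1/154) = F/154)
-7344 - k((-54 - 38) - 61, -97) = -7344 - ((-54 - 38) - 61)/154 = -7344 - (-92 - 61)/154 = -7344 - (-153)/154 = -7344 - 1*(-153/154) = -7344 + 153/154 = -1130823/154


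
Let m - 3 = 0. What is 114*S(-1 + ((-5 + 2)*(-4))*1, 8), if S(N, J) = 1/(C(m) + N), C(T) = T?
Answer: 57/7 ≈ 8.1429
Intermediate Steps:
m = 3 (m = 3 + 0 = 3)
S(N, J) = 1/(3 + N)
114*S(-1 + ((-5 + 2)*(-4))*1, 8) = 114/(3 + (-1 + ((-5 + 2)*(-4))*1)) = 114/(3 + (-1 - 3*(-4)*1)) = 114/(3 + (-1 + 12*1)) = 114/(3 + (-1 + 12)) = 114/(3 + 11) = 114/14 = 114*(1/14) = 57/7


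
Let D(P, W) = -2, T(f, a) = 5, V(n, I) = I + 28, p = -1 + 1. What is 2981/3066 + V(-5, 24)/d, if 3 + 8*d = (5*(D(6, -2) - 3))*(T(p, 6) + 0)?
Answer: -13967/6132 ≈ -2.2777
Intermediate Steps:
p = 0
V(n, I) = 28 + I
d = -16 (d = -3/8 + ((5*(-2 - 3))*(5 + 0))/8 = -3/8 + ((5*(-5))*5)/8 = -3/8 + (-25*5)/8 = -3/8 + (⅛)*(-125) = -3/8 - 125/8 = -16)
2981/3066 + V(-5, 24)/d = 2981/3066 + (28 + 24)/(-16) = 2981*(1/3066) + 52*(-1/16) = 2981/3066 - 13/4 = -13967/6132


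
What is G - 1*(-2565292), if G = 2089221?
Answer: 4654513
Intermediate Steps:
G - 1*(-2565292) = 2089221 - 1*(-2565292) = 2089221 + 2565292 = 4654513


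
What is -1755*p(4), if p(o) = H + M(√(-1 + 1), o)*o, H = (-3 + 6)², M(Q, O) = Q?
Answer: -15795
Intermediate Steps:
H = 9 (H = 3² = 9)
p(o) = 9 (p(o) = 9 + √(-1 + 1)*o = 9 + √0*o = 9 + 0*o = 9 + 0 = 9)
-1755*p(4) = -1755*9 = -15795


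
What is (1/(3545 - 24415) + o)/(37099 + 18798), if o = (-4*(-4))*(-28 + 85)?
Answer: 19033439/1166570390 ≈ 0.016316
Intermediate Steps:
o = 912 (o = 16*57 = 912)
(1/(3545 - 24415) + o)/(37099 + 18798) = (1/(3545 - 24415) + 912)/(37099 + 18798) = (1/(-20870) + 912)/55897 = (-1/20870 + 912)*(1/55897) = (19033439/20870)*(1/55897) = 19033439/1166570390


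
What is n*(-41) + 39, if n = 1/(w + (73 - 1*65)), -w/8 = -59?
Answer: 18679/480 ≈ 38.915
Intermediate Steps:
w = 472 (w = -8*(-59) = 472)
n = 1/480 (n = 1/(472 + (73 - 1*65)) = 1/(472 + (73 - 65)) = 1/(472 + 8) = 1/480 ≈ 0.0020833)
n*(-41) + 39 = (1/480)*(-41) + 39 = -41/480 + 39 = 18679/480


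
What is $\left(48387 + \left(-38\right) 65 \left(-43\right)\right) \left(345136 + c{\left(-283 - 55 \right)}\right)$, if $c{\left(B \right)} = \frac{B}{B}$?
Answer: $53357144789$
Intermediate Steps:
$c{\left(B \right)} = 1$
$\left(48387 + \left(-38\right) 65 \left(-43\right)\right) \left(345136 + c{\left(-283 - 55 \right)}\right) = \left(48387 + \left(-38\right) 65 \left(-43\right)\right) \left(345136 + 1\right) = \left(48387 - -106210\right) 345137 = \left(48387 + 106210\right) 345137 = 154597 \cdot 345137 = 53357144789$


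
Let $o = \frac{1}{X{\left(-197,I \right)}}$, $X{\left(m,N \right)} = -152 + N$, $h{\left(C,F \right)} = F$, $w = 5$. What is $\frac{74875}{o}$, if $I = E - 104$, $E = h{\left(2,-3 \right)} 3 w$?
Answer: $-22537375$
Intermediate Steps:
$E = -45$ ($E = \left(-3\right) 3 \cdot 5 = \left(-9\right) 5 = -45$)
$I = -149$ ($I = -45 - 104 = -149$)
$o = - \frac{1}{301}$ ($o = \frac{1}{-152 - 149} = \frac{1}{-301} = - \frac{1}{301} \approx -0.0033223$)
$\frac{74875}{o} = \frac{74875}{- \frac{1}{301}} = 74875 \left(-301\right) = -22537375$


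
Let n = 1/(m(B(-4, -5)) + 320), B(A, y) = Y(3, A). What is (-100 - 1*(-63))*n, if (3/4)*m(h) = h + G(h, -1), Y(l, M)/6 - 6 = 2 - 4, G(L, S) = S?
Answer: -111/1052 ≈ -0.10551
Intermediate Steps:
Y(l, M) = 24 (Y(l, M) = 36 + 6*(2 - 4) = 36 + 6*(-2) = 36 - 12 = 24)
B(A, y) = 24
m(h) = -4/3 + 4*h/3 (m(h) = 4*(h - 1)/3 = 4*(-1 + h)/3 = -4/3 + 4*h/3)
n = 3/1052 (n = 1/((-4/3 + (4/3)*24) + 320) = 1/((-4/3 + 32) + 320) = 1/(92/3 + 320) = 1/(1052/3) = 3/1052 ≈ 0.0028517)
(-100 - 1*(-63))*n = (-100 - 1*(-63))*(3/1052) = (-100 + 63)*(3/1052) = -37*3/1052 = -111/1052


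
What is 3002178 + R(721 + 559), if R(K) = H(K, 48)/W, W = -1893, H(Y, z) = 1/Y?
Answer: 7274397381119/2423040 ≈ 3.0022e+6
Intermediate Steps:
R(K) = -1/(1893*K) (R(K) = 1/(K*(-1893)) = -1/1893/K = -1/(1893*K))
3002178 + R(721 + 559) = 3002178 - 1/(1893*(721 + 559)) = 3002178 - 1/1893/1280 = 3002178 - 1/1893*1/1280 = 3002178 - 1/2423040 = 7274397381119/2423040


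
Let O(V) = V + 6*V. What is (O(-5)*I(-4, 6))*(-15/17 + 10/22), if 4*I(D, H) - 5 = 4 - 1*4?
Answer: 3500/187 ≈ 18.717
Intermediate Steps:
O(V) = 7*V
I(D, H) = 5/4 (I(D, H) = 5/4 + (4 - 1*4)/4 = 5/4 + (4 - 4)/4 = 5/4 + (¼)*0 = 5/4 + 0 = 5/4)
(O(-5)*I(-4, 6))*(-15/17 + 10/22) = ((7*(-5))*(5/4))*(-15/17 + 10/22) = (-35*5/4)*(-15*1/17 + 10*(1/22)) = -175*(-15/17 + 5/11)/4 = -175/4*(-80/187) = 3500/187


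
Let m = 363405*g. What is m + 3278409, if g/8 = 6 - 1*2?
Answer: 14907369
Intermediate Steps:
g = 32 (g = 8*(6 - 1*2) = 8*(6 - 2) = 8*4 = 32)
m = 11628960 (m = 363405*32 = 11628960)
m + 3278409 = 11628960 + 3278409 = 14907369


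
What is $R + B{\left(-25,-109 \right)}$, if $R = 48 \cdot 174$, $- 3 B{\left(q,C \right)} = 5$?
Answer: $\frac{25051}{3} \approx 8350.3$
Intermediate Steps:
$B{\left(q,C \right)} = - \frac{5}{3}$ ($B{\left(q,C \right)} = \left(- \frac{1}{3}\right) 5 = - \frac{5}{3}$)
$R = 8352$
$R + B{\left(-25,-109 \right)} = 8352 - \frac{5}{3} = \frac{25051}{3}$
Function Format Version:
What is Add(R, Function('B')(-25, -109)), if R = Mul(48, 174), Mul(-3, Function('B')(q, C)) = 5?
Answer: Rational(25051, 3) ≈ 8350.3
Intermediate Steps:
Function('B')(q, C) = Rational(-5, 3) (Function('B')(q, C) = Mul(Rational(-1, 3), 5) = Rational(-5, 3))
R = 8352
Add(R, Function('B')(-25, -109)) = Add(8352, Rational(-5, 3)) = Rational(25051, 3)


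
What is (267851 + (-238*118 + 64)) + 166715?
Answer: 406546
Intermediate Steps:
(267851 + (-238*118 + 64)) + 166715 = (267851 + (-28084 + 64)) + 166715 = (267851 - 28020) + 166715 = 239831 + 166715 = 406546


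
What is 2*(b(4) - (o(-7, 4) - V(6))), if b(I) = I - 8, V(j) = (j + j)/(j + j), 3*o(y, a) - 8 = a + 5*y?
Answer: 28/3 ≈ 9.3333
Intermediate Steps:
o(y, a) = 8/3 + a/3 + 5*y/3 (o(y, a) = 8/3 + (a + 5*y)/3 = 8/3 + (a/3 + 5*y/3) = 8/3 + a/3 + 5*y/3)
V(j) = 1 (V(j) = (2*j)/((2*j)) = (2*j)*(1/(2*j)) = 1)
b(I) = -8 + I
2*(b(4) - (o(-7, 4) - V(6))) = 2*((-8 + 4) - ((8/3 + (1/3)*4 + (5/3)*(-7)) - 1*1)) = 2*(-4 - ((8/3 + 4/3 - 35/3) - 1)) = 2*(-4 - (-23/3 - 1)) = 2*(-4 - 1*(-26/3)) = 2*(-4 + 26/3) = 2*(14/3) = 28/3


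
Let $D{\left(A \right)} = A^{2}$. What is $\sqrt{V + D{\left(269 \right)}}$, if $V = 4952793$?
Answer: $\sqrt{5025154} \approx 2241.7$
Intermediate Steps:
$\sqrt{V + D{\left(269 \right)}} = \sqrt{4952793 + 269^{2}} = \sqrt{4952793 + 72361} = \sqrt{5025154}$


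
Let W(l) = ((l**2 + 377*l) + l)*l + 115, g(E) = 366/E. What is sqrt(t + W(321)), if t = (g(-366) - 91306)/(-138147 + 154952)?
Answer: sqrt(20340655050022215)/16805 ≈ 8486.8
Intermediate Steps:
t = -91307/16805 (t = (366/(-366) - 91306)/(-138147 + 154952) = (366*(-1/366) - 91306)/16805 = (-1 - 91306)*(1/16805) = -91307*1/16805 = -91307/16805 ≈ -5.4333)
W(l) = 115 + l*(l**2 + 378*l) (W(l) = (l**2 + 378*l)*l + 115 = l*(l**2 + 378*l) + 115 = 115 + l*(l**2 + 378*l))
sqrt(t + W(321)) = sqrt(-91307/16805 + (115 + 321**3 + 378*321**2)) = sqrt(-91307/16805 + (115 + 33076161 + 378*103041)) = sqrt(-91307/16805 + (115 + 33076161 + 38949498)) = sqrt(-91307/16805 + 72025774) = sqrt(1210393040763/16805) = sqrt(20340655050022215)/16805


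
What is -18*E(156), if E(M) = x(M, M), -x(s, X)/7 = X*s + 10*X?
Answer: 3262896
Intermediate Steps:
x(s, X) = -70*X - 7*X*s (x(s, X) = -7*(X*s + 10*X) = -7*(10*X + X*s) = -70*X - 7*X*s)
E(M) = -7*M*(10 + M)
-18*E(156) = -(-126)*156*(10 + 156) = -(-126)*156*166 = -18*(-181272) = 3262896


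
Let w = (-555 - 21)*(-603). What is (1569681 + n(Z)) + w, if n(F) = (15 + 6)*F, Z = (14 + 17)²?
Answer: 1937190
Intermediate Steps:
Z = 961 (Z = 31² = 961)
n(F) = 21*F
w = 347328 (w = -576*(-603) = 347328)
(1569681 + n(Z)) + w = (1569681 + 21*961) + 347328 = (1569681 + 20181) + 347328 = 1589862 + 347328 = 1937190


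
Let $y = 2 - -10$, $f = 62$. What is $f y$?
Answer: $744$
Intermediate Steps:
$y = 12$ ($y = 2 + 10 = 12$)
$f y = 62 \cdot 12 = 744$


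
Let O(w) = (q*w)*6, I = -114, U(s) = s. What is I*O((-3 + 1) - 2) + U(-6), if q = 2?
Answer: 5466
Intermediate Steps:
O(w) = 12*w (O(w) = (2*w)*6 = 12*w)
I*O((-3 + 1) - 2) + U(-6) = -1368*((-3 + 1) - 2) - 6 = -1368*(-2 - 2) - 6 = -1368*(-4) - 6 = -114*(-48) - 6 = 5472 - 6 = 5466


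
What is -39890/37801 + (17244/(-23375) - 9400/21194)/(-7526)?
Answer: -37176475073317466/35234820320269625 ≈ -1.0551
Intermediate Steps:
-39890/37801 + (17244/(-23375) - 9400/21194)/(-7526) = -39890*1/37801 + (17244*(-1/23375) - 9400*1/21194)*(-1/7526) = -39890/37801 + (-17244/23375 - 4700/10597)*(-1/7526) = -39890/37801 - 292597168/247704875*(-1/7526) = -39890/37801 + 146298584/932113444625 = -37176475073317466/35234820320269625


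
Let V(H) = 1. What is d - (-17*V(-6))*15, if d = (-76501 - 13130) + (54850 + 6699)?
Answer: -27827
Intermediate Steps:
d = -28082 (d = -89631 + 61549 = -28082)
d - (-17*V(-6))*15 = -28082 - (-17*1)*15 = -28082 - (-17)*15 = -28082 - 1*(-255) = -28082 + 255 = -27827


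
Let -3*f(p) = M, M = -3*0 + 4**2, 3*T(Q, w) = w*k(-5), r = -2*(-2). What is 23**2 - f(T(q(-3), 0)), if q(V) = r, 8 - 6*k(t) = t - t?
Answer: 1603/3 ≈ 534.33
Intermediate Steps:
k(t) = 4/3 (k(t) = 4/3 - (t - t)/6 = 4/3 - 1/6*0 = 4/3 + 0 = 4/3)
r = 4
q(V) = 4
T(Q, w) = 4*w/9 (T(Q, w) = (w*(4/3))/3 = (4*w/3)/3 = 4*w/9)
M = 16 (M = 0 + 16 = 16)
f(p) = -16/3 (f(p) = -1/3*16 = -16/3)
23**2 - f(T(q(-3), 0)) = 23**2 - 1*(-16/3) = 529 + 16/3 = 1603/3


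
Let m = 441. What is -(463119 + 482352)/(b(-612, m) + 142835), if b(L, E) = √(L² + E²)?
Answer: -27009270057/4080253640 + 8509239*√281/4080253640 ≈ -6.5845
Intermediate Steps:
b(L, E) = √(E² + L²)
-(463119 + 482352)/(b(-612, m) + 142835) = -(463119 + 482352)/(√(441² + (-612)²) + 142835) = -945471/(√(194481 + 374544) + 142835) = -945471/(√569025 + 142835) = -945471/(45*√281 + 142835) = -945471/(142835 + 45*√281)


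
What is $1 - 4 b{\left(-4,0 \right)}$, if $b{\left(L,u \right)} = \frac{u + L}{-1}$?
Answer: $-15$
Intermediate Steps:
$b{\left(L,u \right)} = - L - u$ ($b{\left(L,u \right)} = \left(L + u\right) \left(-1\right) = - L - u$)
$1 - 4 b{\left(-4,0 \right)} = 1 - 4 \left(\left(-1\right) \left(-4\right) - 0\right) = 1 - 4 \left(4 + 0\right) = 1 - 16 = -15$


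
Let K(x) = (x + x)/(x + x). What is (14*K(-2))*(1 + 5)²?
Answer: 504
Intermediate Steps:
K(x) = 1 (K(x) = (2*x)/((2*x)) = (2*x)*(1/(2*x)) = 1)
(14*K(-2))*(1 + 5)² = (14*1)*(1 + 5)² = 14*6² = 14*36 = 504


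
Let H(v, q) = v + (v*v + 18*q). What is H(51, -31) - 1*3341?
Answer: -1247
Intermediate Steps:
H(v, q) = v + v² + 18*q (H(v, q) = v + (v² + 18*q) = v + v² + 18*q)
H(51, -31) - 1*3341 = (51 + 51² + 18*(-31)) - 1*3341 = (51 + 2601 - 558) - 3341 = 2094 - 3341 = -1247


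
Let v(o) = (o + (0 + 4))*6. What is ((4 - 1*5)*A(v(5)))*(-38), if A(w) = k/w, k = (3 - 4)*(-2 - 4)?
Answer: 38/9 ≈ 4.2222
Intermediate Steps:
v(o) = 24 + 6*o (v(o) = (o + 4)*6 = (4 + o)*6 = 24 + 6*o)
k = 6 (k = -1*(-6) = 6)
A(w) = 6/w
((4 - 1*5)*A(v(5)))*(-38) = ((4 - 1*5)*(6/(24 + 6*5)))*(-38) = ((4 - 5)*(6/(24 + 30)))*(-38) = -6/54*(-38) = -1*1/9*(-38) = -1/9*(-38) = 38/9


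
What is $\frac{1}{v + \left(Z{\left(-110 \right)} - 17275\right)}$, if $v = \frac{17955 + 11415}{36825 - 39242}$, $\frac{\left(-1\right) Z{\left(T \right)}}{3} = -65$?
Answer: $- \frac{2417}{41311730} \approx -5.8506 \cdot 10^{-5}$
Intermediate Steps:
$Z{\left(T \right)} = 195$ ($Z{\left(T \right)} = \left(-3\right) \left(-65\right) = 195$)
$v = - \frac{29370}{2417}$ ($v = \frac{29370}{-2417} = 29370 \left(- \frac{1}{2417}\right) = - \frac{29370}{2417} \approx -12.151$)
$\frac{1}{v + \left(Z{\left(-110 \right)} - 17275\right)} = \frac{1}{- \frac{29370}{2417} + \left(195 - 17275\right)} = \frac{1}{- \frac{29370}{2417} - 17080} = \frac{1}{- \frac{41311730}{2417}} = - \frac{2417}{41311730}$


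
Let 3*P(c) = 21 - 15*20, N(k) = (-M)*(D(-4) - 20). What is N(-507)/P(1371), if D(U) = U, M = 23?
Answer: -184/31 ≈ -5.9355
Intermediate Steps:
N(k) = 552 (N(k) = (-1*23)*(-4 - 20) = -23*(-24) = 552)
P(c) = -93 (P(c) = (21 - 15*20)/3 = (21 - 300)/3 = (1/3)*(-279) = -93)
N(-507)/P(1371) = 552/(-93) = 552*(-1/93) = -184/31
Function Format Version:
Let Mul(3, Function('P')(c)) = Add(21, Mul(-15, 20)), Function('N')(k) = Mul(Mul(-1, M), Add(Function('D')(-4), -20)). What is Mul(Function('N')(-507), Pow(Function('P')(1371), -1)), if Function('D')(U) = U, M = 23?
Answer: Rational(-184, 31) ≈ -5.9355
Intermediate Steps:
Function('N')(k) = 552 (Function('N')(k) = Mul(Mul(-1, 23), Add(-4, -20)) = Mul(-23, -24) = 552)
Function('P')(c) = -93 (Function('P')(c) = Mul(Rational(1, 3), Add(21, Mul(-15, 20))) = Mul(Rational(1, 3), Add(21, -300)) = Mul(Rational(1, 3), -279) = -93)
Mul(Function('N')(-507), Pow(Function('P')(1371), -1)) = Mul(552, Pow(-93, -1)) = Mul(552, Rational(-1, 93)) = Rational(-184, 31)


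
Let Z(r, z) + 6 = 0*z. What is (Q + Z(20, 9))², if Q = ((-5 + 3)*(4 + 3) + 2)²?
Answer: 19044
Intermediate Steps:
Z(r, z) = -6 (Z(r, z) = -6 + 0*z = -6 + 0 = -6)
Q = 144 (Q = (-2*7 + 2)² = (-14 + 2)² = (-12)² = 144)
(Q + Z(20, 9))² = (144 - 6)² = 138² = 19044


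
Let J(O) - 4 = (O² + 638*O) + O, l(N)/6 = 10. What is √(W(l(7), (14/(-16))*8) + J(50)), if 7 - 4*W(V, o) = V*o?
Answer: √138243/2 ≈ 185.91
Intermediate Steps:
l(N) = 60 (l(N) = 6*10 = 60)
J(O) = 4 + O² + 639*O (J(O) = 4 + ((O² + 638*O) + O) = 4 + (O² + 639*O) = 4 + O² + 639*O)
W(V, o) = 7/4 - V*o/4
√(W(l(7), (14/(-16))*8) + J(50)) = √((7/4 - ¼*60*(14/(-16))*8) + (4 + 50² + 639*50)) = √((7/4 - ¼*60*(14*(-1/16))*8) + (4 + 2500 + 31950)) = √((7/4 - ¼*60*(-7/8*8)) + 34454) = √((7/4 - ¼*60*(-7)) + 34454) = √((7/4 + 105) + 34454) = √(427/4 + 34454) = √(138243/4) = √138243/2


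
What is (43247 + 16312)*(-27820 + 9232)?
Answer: -1107082692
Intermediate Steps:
(43247 + 16312)*(-27820 + 9232) = 59559*(-18588) = -1107082692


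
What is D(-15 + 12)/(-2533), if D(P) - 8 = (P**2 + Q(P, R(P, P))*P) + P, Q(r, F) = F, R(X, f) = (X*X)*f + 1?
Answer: -92/2533 ≈ -0.036321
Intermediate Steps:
R(X, f) = 1 + f*X**2 (R(X, f) = X**2*f + 1 = f*X**2 + 1 = 1 + f*X**2)
D(P) = 8 + P + P**2 + P*(1 + P**3) (D(P) = 8 + ((P**2 + (1 + P*P**2)*P) + P) = 8 + ((P**2 + (1 + P**3)*P) + P) = 8 + ((P**2 + P*(1 + P**3)) + P) = 8 + (P + P**2 + P*(1 + P**3)) = 8 + P + P**2 + P*(1 + P**3))
D(-15 + 12)/(-2533) = (8 + (-15 + 12)**2 + (-15 + 12)**4 + 2*(-15 + 12))/(-2533) = (8 + (-3)**2 + (-3)**4 + 2*(-3))*(-1/2533) = (8 + 9 + 81 - 6)*(-1/2533) = 92*(-1/2533) = -92/2533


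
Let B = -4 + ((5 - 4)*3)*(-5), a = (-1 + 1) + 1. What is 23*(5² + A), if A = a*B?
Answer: 138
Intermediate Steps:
a = 1 (a = 0 + 1 = 1)
B = -19 (B = -4 + (1*3)*(-5) = -4 + 3*(-5) = -4 - 15 = -19)
A = -19 (A = 1*(-19) = -19)
23*(5² + A) = 23*(5² - 19) = 23*(25 - 19) = 23*6 = 138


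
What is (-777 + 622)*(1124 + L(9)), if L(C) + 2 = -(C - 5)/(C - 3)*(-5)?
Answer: -523280/3 ≈ -1.7443e+5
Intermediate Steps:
L(C) = -2 + 5*(-5 + C)/(-3 + C) (L(C) = -2 - (C - 5)/(C - 3)*(-5) = -2 - (-5 + C)/(-3 + C)*(-5) = -2 + 5*(-5 + C)/(-3 + C))
(-777 + 622)*(1124 + L(9)) = (-777 + 622)*(1124 + (-19 + 3*9)/(-3 + 9)) = -155*(1124 + (-19 + 27)/6) = -155*(1124 + (⅙)*8) = -155*(1124 + 4/3) = -155*3376/3 = -523280/3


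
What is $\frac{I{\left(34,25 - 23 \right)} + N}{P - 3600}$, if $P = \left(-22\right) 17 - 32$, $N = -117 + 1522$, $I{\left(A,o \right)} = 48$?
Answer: $- \frac{1453}{4006} \approx -0.36271$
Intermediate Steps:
$N = 1405$
$P = -406$ ($P = -374 - 32 = -406$)
$\frac{I{\left(34,25 - 23 \right)} + N}{P - 3600} = \frac{48 + 1405}{-406 - 3600} = \frac{1453}{-4006} = 1453 \left(- \frac{1}{4006}\right) = - \frac{1453}{4006}$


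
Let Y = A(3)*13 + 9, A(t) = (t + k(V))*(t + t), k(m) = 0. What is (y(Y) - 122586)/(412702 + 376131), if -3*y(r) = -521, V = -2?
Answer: -367237/2366499 ≈ -0.15518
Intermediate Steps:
A(t) = 2*t**2 (A(t) = (t + 0)*(t + t) = t*(2*t) = 2*t**2)
Y = 243 (Y = (2*3**2)*13 + 9 = (2*9)*13 + 9 = 18*13 + 9 = 234 + 9 = 243)
y(r) = 521/3 (y(r) = -1/3*(-521) = 521/3)
(y(Y) - 122586)/(412702 + 376131) = (521/3 - 122586)/(412702 + 376131) = -367237/3/788833 = -367237/3*1/788833 = -367237/2366499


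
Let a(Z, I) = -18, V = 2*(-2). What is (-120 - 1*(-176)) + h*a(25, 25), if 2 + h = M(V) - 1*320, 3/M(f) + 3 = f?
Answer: 41018/7 ≈ 5859.7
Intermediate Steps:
V = -4
M(f) = 3/(-3 + f)
h = -2257/7 (h = -2 + (3/(-3 - 4) - 1*320) = -2 + (3/(-7) - 320) = -2 + (3*(-1/7) - 320) = -2 + (-3/7 - 320) = -2 - 2243/7 = -2257/7 ≈ -322.43)
(-120 - 1*(-176)) + h*a(25, 25) = (-120 - 1*(-176)) - 2257/7*(-18) = (-120 + 176) + 40626/7 = 56 + 40626/7 = 41018/7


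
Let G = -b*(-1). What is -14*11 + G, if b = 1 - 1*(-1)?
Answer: -152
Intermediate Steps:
b = 2 (b = 1 + 1 = 2)
G = 2 (G = -1*2*(-1) = -2*(-1) = 2)
-14*11 + G = -14*11 + 2 = -154 + 2 = -152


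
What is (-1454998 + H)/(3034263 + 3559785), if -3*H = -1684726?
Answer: -670067/4945536 ≈ -0.13549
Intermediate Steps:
H = 1684726/3 (H = -1/3*(-1684726) = 1684726/3 ≈ 5.6158e+5)
(-1454998 + H)/(3034263 + 3559785) = (-1454998 + 1684726/3)/(3034263 + 3559785) = -2680268/3/6594048 = -2680268/3*1/6594048 = -670067/4945536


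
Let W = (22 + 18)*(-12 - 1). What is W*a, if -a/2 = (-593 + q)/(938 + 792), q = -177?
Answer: -80080/173 ≈ -462.89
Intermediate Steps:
a = 154/173 (a = -2*(-593 - 177)/(938 + 792) = -(-1540)/1730 = -2*(-77/173) = 154/173 ≈ 0.89017)
W = -520 (W = 40*(-13) = -520)
W*a = -520*154/173 = -80080/173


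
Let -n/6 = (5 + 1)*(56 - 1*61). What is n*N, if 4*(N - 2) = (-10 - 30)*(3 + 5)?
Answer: -14040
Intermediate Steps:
N = -78 (N = 2 + ((-10 - 30)*(3 + 5))/4 = 2 + (-40*8)/4 = 2 + (¼)*(-320) = 2 - 80 = -78)
n = 180 (n = -6*(5 + 1)*(56 - 1*61) = -36*(56 - 61) = -36*(-5) = -6*(-30) = 180)
n*N = 180*(-78) = -14040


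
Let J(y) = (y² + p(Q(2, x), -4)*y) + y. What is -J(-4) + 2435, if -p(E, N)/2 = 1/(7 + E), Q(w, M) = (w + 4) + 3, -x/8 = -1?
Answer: 4845/2 ≈ 2422.5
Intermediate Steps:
x = 8 (x = -8*(-1) = 8)
Q(w, M) = 7 + w (Q(w, M) = (4 + w) + 3 = 7 + w)
p(E, N) = -2/(7 + E)
J(y) = y² + 7*y/8 (J(y) = (y² + (-2/(7 + (7 + 2)))*y) + y = (y² + (-2/(7 + 9))*y) + y = (y² + (-2/16)*y) + y = (y² + (-2*1/16)*y) + y = (y² - y/8) + y = y² + 7*y/8)
-J(-4) + 2435 = -(-4)*(7 + 8*(-4))/8 + 2435 = -(-4)*(7 - 32)/8 + 2435 = -(-4)*(-25)/8 + 2435 = -1*25/2 + 2435 = -25/2 + 2435 = 4845/2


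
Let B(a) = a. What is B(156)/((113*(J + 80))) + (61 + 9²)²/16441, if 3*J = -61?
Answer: 415551616/332552107 ≈ 1.2496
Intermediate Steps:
J = -61/3 (J = (⅓)*(-61) = -61/3 ≈ -20.333)
B(156)/((113*(J + 80))) + (61 + 9²)²/16441 = 156/((113*(-61/3 + 80))) + (61 + 9²)²/16441 = 156/((113*(179/3))) + (61 + 81)²*(1/16441) = 156/(20227/3) + 142²*(1/16441) = 156*(3/20227) + 20164*(1/16441) = 468/20227 + 20164/16441 = 415551616/332552107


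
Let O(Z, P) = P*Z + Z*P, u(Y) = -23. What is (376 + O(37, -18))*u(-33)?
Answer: 21988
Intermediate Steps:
O(Z, P) = 2*P*Z (O(Z, P) = P*Z + P*Z = 2*P*Z)
(376 + O(37, -18))*u(-33) = (376 + 2*(-18)*37)*(-23) = (376 - 1332)*(-23) = -956*(-23) = 21988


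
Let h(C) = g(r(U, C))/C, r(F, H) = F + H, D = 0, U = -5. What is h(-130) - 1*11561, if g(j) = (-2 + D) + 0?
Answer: -751464/65 ≈ -11561.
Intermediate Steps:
g(j) = -2 (g(j) = (-2 + 0) + 0 = -2 + 0 = -2)
h(C) = -2/C
h(-130) - 1*11561 = -2/(-130) - 1*11561 = -2*(-1/130) - 11561 = 1/65 - 11561 = -751464/65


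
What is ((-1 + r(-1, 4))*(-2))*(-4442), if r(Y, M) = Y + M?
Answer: 17768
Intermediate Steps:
r(Y, M) = M + Y
((-1 + r(-1, 4))*(-2))*(-4442) = ((-1 + (4 - 1))*(-2))*(-4442) = ((-1 + 3)*(-2))*(-4442) = (2*(-2))*(-4442) = -4*(-4442) = 17768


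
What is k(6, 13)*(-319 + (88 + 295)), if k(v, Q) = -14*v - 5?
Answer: -5696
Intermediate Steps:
k(v, Q) = -5 - 14*v
k(6, 13)*(-319 + (88 + 295)) = (-5 - 14*6)*(-319 + (88 + 295)) = (-5 - 84)*(-319 + 383) = -89*64 = -5696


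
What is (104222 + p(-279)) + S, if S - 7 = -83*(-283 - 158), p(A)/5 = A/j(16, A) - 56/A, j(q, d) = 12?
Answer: 157039897/1116 ≈ 1.4072e+5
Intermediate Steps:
p(A) = -280/A + 5*A/12 (p(A) = 5*(A/12 - 56/A) = 5*(-56/A + A/12) = -280/A + 5*A/12)
S = 36610 (S = 7 - 83*(-283 - 158) = 7 - 83*(-441) = 7 + 36603 = 36610)
(104222 + p(-279)) + S = (104222 + (-280/(-279) + (5/12)*(-279))) + 36610 = (104222 + (-280*(-1/279) - 465/4)) + 36610 = (104222 + (280/279 - 465/4)) + 36610 = (104222 - 128615/1116) + 36610 = 116183137/1116 + 36610 = 157039897/1116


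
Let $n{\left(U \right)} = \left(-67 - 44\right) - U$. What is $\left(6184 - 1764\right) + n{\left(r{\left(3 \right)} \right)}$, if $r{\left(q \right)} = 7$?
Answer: $4302$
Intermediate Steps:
$n{\left(U \right)} = -111 - U$
$\left(6184 - 1764\right) + n{\left(r{\left(3 \right)} \right)} = \left(6184 - 1764\right) - 118 = 4420 - 118 = 4302$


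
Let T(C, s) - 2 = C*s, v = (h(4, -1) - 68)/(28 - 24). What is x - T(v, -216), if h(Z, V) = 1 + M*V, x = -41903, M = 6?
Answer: -45847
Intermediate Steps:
h(Z, V) = 1 + 6*V
v = -73/4 (v = ((1 + 6*(-1)) - 68)/(28 - 24) = ((1 - 6) - 68)/4 = (-5 - 68)*(¼) = -73*¼ = -73/4 ≈ -18.250)
T(C, s) = 2 + C*s
x - T(v, -216) = -41903 - (2 - 73/4*(-216)) = -41903 - (2 + 3942) = -41903 - 1*3944 = -41903 - 3944 = -45847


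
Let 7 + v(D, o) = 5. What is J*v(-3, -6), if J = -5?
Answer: 10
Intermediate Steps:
v(D, o) = -2 (v(D, o) = -7 + 5 = -2)
J*v(-3, -6) = -5*(-2) = 10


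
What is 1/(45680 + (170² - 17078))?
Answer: 1/57502 ≈ 1.7391e-5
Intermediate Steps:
1/(45680 + (170² - 17078)) = 1/(45680 + (28900 - 17078)) = 1/(45680 + 11822) = 1/57502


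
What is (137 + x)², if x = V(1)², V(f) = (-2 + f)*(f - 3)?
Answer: 19881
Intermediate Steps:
V(f) = (-3 + f)*(-2 + f) (V(f) = (-2 + f)*(-3 + f) = (-3 + f)*(-2 + f))
x = 4 (x = (6 + 1² - 5*1)² = (6 + 1 - 5)² = 2² = 4)
(137 + x)² = (137 + 4)² = 141² = 19881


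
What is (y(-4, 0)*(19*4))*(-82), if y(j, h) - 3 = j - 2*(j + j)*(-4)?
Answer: 405080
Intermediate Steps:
y(j, h) = 3 + 17*j (y(j, h) = 3 + (j - 2*(j + j)*(-4)) = 3 + (j - 2*2*j*(-4)) = 3 + (j - (-16)*j) = 3 + (j + 16*j) = 3 + 17*j)
(y(-4, 0)*(19*4))*(-82) = ((3 + 17*(-4))*(19*4))*(-82) = ((3 - 68)*76)*(-82) = -65*76*(-82) = -4940*(-82) = 405080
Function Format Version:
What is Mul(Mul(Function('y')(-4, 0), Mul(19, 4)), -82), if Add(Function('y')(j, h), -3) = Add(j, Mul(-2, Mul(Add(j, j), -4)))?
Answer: 405080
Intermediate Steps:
Function('y')(j, h) = Add(3, Mul(17, j)) (Function('y')(j, h) = Add(3, Add(j, Mul(-2, Mul(Add(j, j), -4)))) = Add(3, Add(j, Mul(-2, Mul(Mul(2, j), -4)))) = Add(3, Add(j, Mul(-2, Mul(-8, j)))) = Add(3, Add(j, Mul(16, j))) = Add(3, Mul(17, j)))
Mul(Mul(Function('y')(-4, 0), Mul(19, 4)), -82) = Mul(Mul(Add(3, Mul(17, -4)), Mul(19, 4)), -82) = Mul(Mul(Add(3, -68), 76), -82) = Mul(Mul(-65, 76), -82) = Mul(-4940, -82) = 405080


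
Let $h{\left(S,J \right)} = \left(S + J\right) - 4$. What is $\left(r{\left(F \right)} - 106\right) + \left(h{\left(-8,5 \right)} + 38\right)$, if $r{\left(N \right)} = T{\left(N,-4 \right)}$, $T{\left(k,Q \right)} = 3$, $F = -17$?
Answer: $-72$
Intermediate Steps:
$h{\left(S,J \right)} = -4 + J + S$ ($h{\left(S,J \right)} = \left(J + S\right) - 4 = -4 + J + S$)
$r{\left(N \right)} = 3$
$\left(r{\left(F \right)} - 106\right) + \left(h{\left(-8,5 \right)} + 38\right) = \left(3 - 106\right) + \left(\left(-4 + 5 - 8\right) + 38\right) = -103 + \left(-7 + 38\right) = -103 + 31 = -72$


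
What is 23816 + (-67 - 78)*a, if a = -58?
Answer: 32226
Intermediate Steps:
23816 + (-67 - 78)*a = 23816 + (-67 - 78)*(-58) = 23816 - 145*(-58) = 23816 + 8410 = 32226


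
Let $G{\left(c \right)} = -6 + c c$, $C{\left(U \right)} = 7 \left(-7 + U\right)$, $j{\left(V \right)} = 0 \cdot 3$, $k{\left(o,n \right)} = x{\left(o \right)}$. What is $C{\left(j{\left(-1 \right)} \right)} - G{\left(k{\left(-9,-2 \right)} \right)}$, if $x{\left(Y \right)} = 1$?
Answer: $-44$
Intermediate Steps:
$k{\left(o,n \right)} = 1$
$j{\left(V \right)} = 0$
$C{\left(U \right)} = -49 + 7 U$
$G{\left(c \right)} = -6 + c^{2}$
$C{\left(j{\left(-1 \right)} \right)} - G{\left(k{\left(-9,-2 \right)} \right)} = \left(-49 + 7 \cdot 0\right) - \left(-6 + 1^{2}\right) = \left(-49 + 0\right) - \left(-6 + 1\right) = -49 - -5 = -49 + 5 = -44$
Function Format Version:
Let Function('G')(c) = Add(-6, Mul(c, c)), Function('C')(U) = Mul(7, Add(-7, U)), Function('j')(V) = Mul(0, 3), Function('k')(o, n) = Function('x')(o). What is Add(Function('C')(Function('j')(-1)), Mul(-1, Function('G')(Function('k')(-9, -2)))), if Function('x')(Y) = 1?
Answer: -44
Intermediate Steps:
Function('k')(o, n) = 1
Function('j')(V) = 0
Function('C')(U) = Add(-49, Mul(7, U))
Function('G')(c) = Add(-6, Pow(c, 2))
Add(Function('C')(Function('j')(-1)), Mul(-1, Function('G')(Function('k')(-9, -2)))) = Add(Add(-49, Mul(7, 0)), Mul(-1, Add(-6, Pow(1, 2)))) = Add(Add(-49, 0), Mul(-1, Add(-6, 1))) = Add(-49, Mul(-1, -5)) = Add(-49, 5) = -44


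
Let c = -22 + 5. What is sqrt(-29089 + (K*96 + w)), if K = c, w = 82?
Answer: I*sqrt(30639) ≈ 175.04*I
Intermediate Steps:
c = -17
K = -17
sqrt(-29089 + (K*96 + w)) = sqrt(-29089 + (-17*96 + 82)) = sqrt(-29089 + (-1632 + 82)) = sqrt(-29089 - 1550) = sqrt(-30639) = I*sqrt(30639)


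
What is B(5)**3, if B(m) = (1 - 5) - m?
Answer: -729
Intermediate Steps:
B(m) = -4 - m
B(5)**3 = (-4 - 1*5)**3 = (-4 - 5)**3 = (-9)**3 = -729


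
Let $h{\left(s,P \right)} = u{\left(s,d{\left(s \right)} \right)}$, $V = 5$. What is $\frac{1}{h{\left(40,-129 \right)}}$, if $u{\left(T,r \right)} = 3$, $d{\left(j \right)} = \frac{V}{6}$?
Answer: $\frac{1}{3} \approx 0.33333$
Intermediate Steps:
$d{\left(j \right)} = \frac{5}{6}$
$h{\left(s,P \right)} = 3$
$\frac{1}{h{\left(40,-129 \right)}} = \frac{1}{3}$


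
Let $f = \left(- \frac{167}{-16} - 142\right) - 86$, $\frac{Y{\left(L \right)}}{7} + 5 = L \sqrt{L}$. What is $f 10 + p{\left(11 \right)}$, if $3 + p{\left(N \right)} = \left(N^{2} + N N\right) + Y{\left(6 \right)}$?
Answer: $- \frac{15773}{8} + 42 \sqrt{6} \approx -1868.7$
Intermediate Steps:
$Y{\left(L \right)} = -35 + 7 L^{\frac{3}{2}}$ ($Y{\left(L \right)} = -35 + 7 L \sqrt{L} = -35 + 7 L^{\frac{3}{2}}$)
$p{\left(N \right)} = -38 + 2 N^{2} + 42 \sqrt{6}$ ($p{\left(N \right)} = -3 - \left(35 - N^{2} - 42 \sqrt{6} - N N\right) = -3 - \left(35 - 2 N^{2} - 42 \sqrt{6}\right) = -3 - \left(35 - 42 \sqrt{6} - 2 N^{2}\right) = -3 + \left(-35 + 2 N^{2} + 42 \sqrt{6}\right) = -38 + 2 N^{2} + 42 \sqrt{6}$)
$f = - \frac{3481}{16}$ ($f = \left(\left(-167\right) \left(- \frac{1}{16}\right) - 142\right) - 86 = \left(\frac{167}{16} - 142\right) - 86 = - \frac{2105}{16} - 86 = - \frac{3481}{16} \approx -217.56$)
$f 10 + p{\left(11 \right)} = \left(- \frac{3481}{16}\right) 10 + \left(-38 + 2 \cdot 11^{2} + 42 \sqrt{6}\right) = - \frac{17405}{8} + \left(-38 + 2 \cdot 121 + 42 \sqrt{6}\right) = - \frac{17405}{8} + \left(-38 + 242 + 42 \sqrt{6}\right) = - \frac{17405}{8} + \left(204 + 42 \sqrt{6}\right) = - \frac{15773}{8} + 42 \sqrt{6}$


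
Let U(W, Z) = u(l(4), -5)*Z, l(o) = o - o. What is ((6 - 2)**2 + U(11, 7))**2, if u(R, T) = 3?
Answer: 1369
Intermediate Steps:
l(o) = 0
U(W, Z) = 3*Z
((6 - 2)**2 + U(11, 7))**2 = ((6 - 2)**2 + 3*7)**2 = (4**2 + 21)**2 = (16 + 21)**2 = 37**2 = 1369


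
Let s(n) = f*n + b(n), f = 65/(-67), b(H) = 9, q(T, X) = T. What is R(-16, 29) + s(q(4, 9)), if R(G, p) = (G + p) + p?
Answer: 3157/67 ≈ 47.119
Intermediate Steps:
R(G, p) = G + 2*p
f = -65/67 (f = 65*(-1/67) = -65/67 ≈ -0.97015)
s(n) = 9 - 65*n/67 (s(n) = -65*n/67 + 9 = 9 - 65*n/67)
R(-16, 29) + s(q(4, 9)) = (-16 + 2*29) + (9 - 65/67*4) = (-16 + 58) + (9 - 260/67) = 42 + 343/67 = 3157/67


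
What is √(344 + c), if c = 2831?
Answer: 5*√127 ≈ 56.347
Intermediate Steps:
√(344 + c) = √(344 + 2831) = √3175 = 5*√127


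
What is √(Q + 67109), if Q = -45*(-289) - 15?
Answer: √80099 ≈ 283.02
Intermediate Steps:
Q = 12990 (Q = 13005 - 15 = 12990)
√(Q + 67109) = √(12990 + 67109) = √80099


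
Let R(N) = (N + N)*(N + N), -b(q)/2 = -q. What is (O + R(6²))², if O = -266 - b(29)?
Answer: 23619600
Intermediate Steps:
b(q) = 2*q (b(q) = -(-2)*q = 2*q)
O = -324 (O = -266 - 2*29 = -266 - 1*58 = -266 - 58 = -324)
R(N) = 4*N² (R(N) = (2*N)*(2*N) = 4*N²)
(O + R(6²))² = (-324 + 4*(6²)²)² = (-324 + 4*36²)² = (-324 + 4*1296)² = (-324 + 5184)² = 4860² = 23619600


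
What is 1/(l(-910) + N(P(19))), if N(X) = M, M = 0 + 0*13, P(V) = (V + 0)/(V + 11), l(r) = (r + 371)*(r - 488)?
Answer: 1/753522 ≈ 1.3271e-6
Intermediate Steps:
l(r) = (-488 + r)*(371 + r) (l(r) = (371 + r)*(-488 + r) = (-488 + r)*(371 + r))
P(V) = V/(11 + V)
M = 0 (M = 0 + 0 = 0)
N(X) = 0
1/(l(-910) + N(P(19))) = 1/((-181048 + (-910)² - 117*(-910)) + 0) = 1/((-181048 + 828100 + 106470) + 0) = 1/(753522 + 0) = 1/753522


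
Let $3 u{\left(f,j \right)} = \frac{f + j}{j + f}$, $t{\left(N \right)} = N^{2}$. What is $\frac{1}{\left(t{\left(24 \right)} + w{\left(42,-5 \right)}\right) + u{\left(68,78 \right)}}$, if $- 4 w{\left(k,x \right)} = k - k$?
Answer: $\frac{3}{1729} \approx 0.0017351$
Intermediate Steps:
$w{\left(k,x \right)} = 0$ ($w{\left(k,x \right)} = - \frac{k - k}{4} = \left(- \frac{1}{4}\right) 0 = 0$)
$u{\left(f,j \right)} = \frac{1}{3}$ ($u{\left(f,j \right)} = \frac{\left(f + j\right) \frac{1}{j + f}}{3} = \frac{\left(f + j\right) \frac{1}{f + j}}{3} = \frac{1}{3} \cdot 1 = \frac{1}{3}$)
$\frac{1}{\left(t{\left(24 \right)} + w{\left(42,-5 \right)}\right) + u{\left(68,78 \right)}} = \frac{1}{\left(24^{2} + 0\right) + \frac{1}{3}} = \frac{1}{\left(576 + 0\right) + \frac{1}{3}} = \frac{1}{576 + \frac{1}{3}} = \frac{1}{\frac{1729}{3}} = \frac{3}{1729}$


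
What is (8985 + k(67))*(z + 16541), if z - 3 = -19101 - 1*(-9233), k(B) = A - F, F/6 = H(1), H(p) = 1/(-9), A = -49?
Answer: 178983560/3 ≈ 5.9661e+7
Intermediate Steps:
H(p) = -⅑
F = -⅔ (F = 6*(-⅑) = -⅔ ≈ -0.66667)
k(B) = -145/3 (k(B) = -49 - 1*(-⅔) = -49 + ⅔ = -145/3)
z = -9865 (z = 3 + (-19101 - 1*(-9233)) = 3 + (-19101 + 9233) = 3 - 9868 = -9865)
(8985 + k(67))*(z + 16541) = (8985 - 145/3)*(-9865 + 16541) = (26810/3)*6676 = 178983560/3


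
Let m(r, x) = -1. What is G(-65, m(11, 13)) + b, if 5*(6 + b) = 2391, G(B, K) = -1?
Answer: 2356/5 ≈ 471.20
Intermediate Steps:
b = 2361/5 (b = -6 + (⅕)*2391 = -6 + 2391/5 = 2361/5 ≈ 472.20)
G(-65, m(11, 13)) + b = -1 + 2361/5 = 2356/5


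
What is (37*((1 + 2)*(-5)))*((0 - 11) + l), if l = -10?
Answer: 11655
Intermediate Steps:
(37*((1 + 2)*(-5)))*((0 - 11) + l) = (37*((1 + 2)*(-5)))*((0 - 11) - 10) = (37*(3*(-5)))*(-11 - 10) = (37*(-15))*(-21) = -555*(-21) = 11655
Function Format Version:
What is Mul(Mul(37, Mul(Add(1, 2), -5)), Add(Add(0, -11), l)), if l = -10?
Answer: 11655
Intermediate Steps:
Mul(Mul(37, Mul(Add(1, 2), -5)), Add(Add(0, -11), l)) = Mul(Mul(37, Mul(Add(1, 2), -5)), Add(Add(0, -11), -10)) = Mul(Mul(37, Mul(3, -5)), Add(-11, -10)) = Mul(Mul(37, -15), -21) = Mul(-555, -21) = 11655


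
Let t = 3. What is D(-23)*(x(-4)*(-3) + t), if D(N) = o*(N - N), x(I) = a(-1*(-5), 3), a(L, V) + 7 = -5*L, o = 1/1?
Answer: 0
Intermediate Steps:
o = 1
a(L, V) = -7 - 5*L
x(I) = -32 (x(I) = -7 - (-5)*(-5) = -7 - 5*5 = -7 - 25 = -32)
D(N) = 0 (D(N) = 1*(N - N) = 1*0 = 0)
D(-23)*(x(-4)*(-3) + t) = 0*(-32*(-3) + 3) = 0*(96 + 3) = 0*99 = 0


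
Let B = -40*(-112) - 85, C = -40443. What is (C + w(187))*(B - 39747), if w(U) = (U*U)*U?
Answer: -229744163520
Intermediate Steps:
w(U) = U³ (w(U) = U²*U = U³)
B = 4395 (B = 4480 - 85 = 4395)
(C + w(187))*(B - 39747) = (-40443 + 187³)*(4395 - 39747) = (-40443 + 6539203)*(-35352) = 6498760*(-35352) = -229744163520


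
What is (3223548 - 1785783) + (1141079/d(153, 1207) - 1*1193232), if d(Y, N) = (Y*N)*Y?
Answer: 6909198648458/28254663 ≈ 2.4453e+5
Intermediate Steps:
d(Y, N) = N*Y² (d(Y, N) = (N*Y)*Y = N*Y²)
(3223548 - 1785783) + (1141079/d(153, 1207) - 1*1193232) = (3223548 - 1785783) + (1141079/((1207*153²)) - 1*1193232) = 1437765 + (1141079/((1207*23409)) - 1193232) = 1437765 + (1141079/28254663 - 1193232) = 1437765 - 33714366899737/28254663 = 6909198648458/28254663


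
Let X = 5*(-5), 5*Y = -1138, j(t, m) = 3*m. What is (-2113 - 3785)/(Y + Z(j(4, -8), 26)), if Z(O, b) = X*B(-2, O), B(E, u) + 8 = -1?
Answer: 29490/13 ≈ 2268.5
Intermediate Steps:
Y = -1138/5 (Y = (⅕)*(-1138) = -1138/5 ≈ -227.60)
B(E, u) = -9 (B(E, u) = -8 - 1 = -9)
X = -25
Z(O, b) = 225 (Z(O, b) = -25*(-9) = 225)
(-2113 - 3785)/(Y + Z(j(4, -8), 26)) = (-2113 - 3785)/(-1138/5 + 225) = -5898/(-13/5) = -5898*(-5/13) = 29490/13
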